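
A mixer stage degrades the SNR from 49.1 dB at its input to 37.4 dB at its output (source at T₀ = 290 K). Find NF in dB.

11.7 dB

NF (dB) = SNR_in(dB) − SNR_out(dB) when the source is at T₀
NF = 49.1 − 37.4 = 11.7 dB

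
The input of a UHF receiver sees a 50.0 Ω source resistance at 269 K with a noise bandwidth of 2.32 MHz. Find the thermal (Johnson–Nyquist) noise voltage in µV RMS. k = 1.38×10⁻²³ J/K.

V_n = √(4kTRB)
4kTRB = 4 × 1.38×10⁻²³ × 269 × 5.00×10¹ × 2.32×10⁶ = 1.72×10⁻¹² V²
V_n = √(1.72×10⁻¹²) = 1.31×10⁻⁶ V = 1.31 µV

1.31 µV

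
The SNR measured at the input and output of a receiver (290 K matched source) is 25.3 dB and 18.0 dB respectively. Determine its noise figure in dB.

7.3 dB

NF (dB) = SNR_in(dB) − SNR_out(dB) when the source is at T₀
NF = 25.3 − 18.0 = 7.3 dB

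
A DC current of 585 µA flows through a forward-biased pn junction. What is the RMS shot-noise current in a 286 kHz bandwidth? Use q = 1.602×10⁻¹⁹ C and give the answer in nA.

7.32 nA

I_n = √(2qI·B)
2qI·B = 2 × 1.602×10⁻¹⁹ × 5.85×10⁻⁴ × 2.86×10⁵ = 5.36×10⁻¹⁷ A²
I_n = √(5.36×10⁻¹⁷) = 7.32×10⁻⁹ A = 7.32 nA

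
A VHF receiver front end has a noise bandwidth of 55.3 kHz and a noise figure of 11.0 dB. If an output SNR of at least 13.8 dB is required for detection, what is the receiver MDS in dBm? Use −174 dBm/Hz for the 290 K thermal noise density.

Sensitivity = −174 + 10 log₁₀(B) + NF + SNR_min
= −174 + 47.43 + 11.0 + 13.8
= −101.77 dBm → −101.8 dBm

−101.8 dBm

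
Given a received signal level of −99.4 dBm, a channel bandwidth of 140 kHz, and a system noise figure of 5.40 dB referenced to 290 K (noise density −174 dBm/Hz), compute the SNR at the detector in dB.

17.7 dB

Noise floor: N = −174 + 10 log₁₀(B) + NF
10 log₁₀(1.40×10⁵) = 51.46 dB
N = −174 + 51.46 + 5.40 = −117.14 dBm
SNR = P_sig − N = −99.4 − (−117.14) = 17.74 dB → 17.7 dB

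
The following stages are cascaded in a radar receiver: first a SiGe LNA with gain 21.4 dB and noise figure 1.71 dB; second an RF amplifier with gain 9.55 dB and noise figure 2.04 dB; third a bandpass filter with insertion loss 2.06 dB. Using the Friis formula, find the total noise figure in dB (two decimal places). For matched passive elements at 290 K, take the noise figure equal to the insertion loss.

Convert to linear (a loss of L dB is a gain of −L dB): F_i = 10^(NF_i/10), G_i = 10^(G_i,dB/10)
  Stage 1: F_1 = 10^(1.71/10) = 1.483, G_1 = 10^(21.4/10) = 138.0
  Stage 2: F_2 = 10^(2.04/10) = 1.600, G_2 = 10^(9.55/10) = 9.016
  Stage 3: F_3 = 10^(2.06/10) = 1.607, G_3 = 10^(−2.06/10) = 0.6223
Friis cascade:
  F = 1.483 + (1.600 − 1)/138.0 + (1.607 − 1)/1245 = 1.487
NF = 10 log₁₀(1.487) = 1.72 dB

1.72 dB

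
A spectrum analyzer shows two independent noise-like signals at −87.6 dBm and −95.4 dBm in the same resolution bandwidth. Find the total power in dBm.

−86.9 dBm

Convert to linear, add, convert back:
P₁ = 1.74×10⁻¹² W, P₂ = 2.88×10⁻¹³ W
P_tot = 2.03×10⁻¹² W → 10 log₁₀(P_tot / 10⁻³) = −86.9 dBm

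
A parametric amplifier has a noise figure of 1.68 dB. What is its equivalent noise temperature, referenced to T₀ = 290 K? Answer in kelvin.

F = 10^(1.68/10) = 1.47231
T_e = (F − 1)·T₀ = (1.47231 − 1) × 290 = 137 K

137 K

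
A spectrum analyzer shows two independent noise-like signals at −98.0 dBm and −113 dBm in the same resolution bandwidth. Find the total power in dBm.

Convert to linear, add, convert back:
P₁ = 1.58×10⁻¹³ W, P₂ = 5.01×10⁻¹⁵ W
P_tot = 1.64×10⁻¹³ W → 10 log₁₀(P_tot / 10⁻³) = −97.9 dBm

−97.9 dBm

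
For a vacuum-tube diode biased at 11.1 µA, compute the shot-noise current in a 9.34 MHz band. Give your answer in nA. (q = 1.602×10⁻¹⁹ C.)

5.76 nA

I_n = √(2qI·B)
2qI·B = 2 × 1.602×10⁻¹⁹ × 1.11×10⁻⁵ × 9.34×10⁶ = 3.32×10⁻¹⁷ A²
I_n = √(3.32×10⁻¹⁷) = 5.76×10⁻⁹ A = 5.76 nA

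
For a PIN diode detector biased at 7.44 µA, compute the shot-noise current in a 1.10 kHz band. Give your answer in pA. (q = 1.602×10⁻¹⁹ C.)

51.2 pA

I_n = √(2qI·B)
2qI·B = 2 × 1.602×10⁻¹⁹ × 7.44×10⁻⁶ × 1.10×10³ = 2.62×10⁻²¹ A²
I_n = √(2.62×10⁻²¹) = 5.12×10⁻¹¹ A = 51.2 pA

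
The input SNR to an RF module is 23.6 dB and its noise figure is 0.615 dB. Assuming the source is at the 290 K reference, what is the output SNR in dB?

By definition F = SNR_in/SNR_out, so in dB: SNR_out = SNR_in − NF
SNR_out = 23.6 − 0.615 = 22.985 dB

22.985 dB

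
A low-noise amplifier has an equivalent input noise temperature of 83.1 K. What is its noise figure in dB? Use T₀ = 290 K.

1.09 dB

F = 1 + T_e/T₀ = 1 + 83.1/290 = 1.28655
NF = 10 log₁₀(1.28655) = 1.09 dB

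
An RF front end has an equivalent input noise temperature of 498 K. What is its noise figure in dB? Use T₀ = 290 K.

4.34 dB

F = 1 + T_e/T₀ = 1 + 498/290 = 2.71724
NF = 10 log₁₀(2.71724) = 4.34 dB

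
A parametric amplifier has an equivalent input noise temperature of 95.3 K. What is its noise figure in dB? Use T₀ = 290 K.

F = 1 + T_e/T₀ = 1 + 95.3/290 = 1.32862
NF = 10 log₁₀(1.32862) = 1.23 dB

1.23 dB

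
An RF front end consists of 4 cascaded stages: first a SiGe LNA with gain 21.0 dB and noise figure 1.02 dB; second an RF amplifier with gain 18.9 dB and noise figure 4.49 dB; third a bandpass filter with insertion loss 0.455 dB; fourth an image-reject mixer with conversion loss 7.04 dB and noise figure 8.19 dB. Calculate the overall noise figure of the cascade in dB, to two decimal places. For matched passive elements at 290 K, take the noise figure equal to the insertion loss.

1.07 dB

Convert to linear (a loss of L dB is a gain of −L dB): F_i = 10^(NF_i/10), G_i = 10^(G_i,dB/10)
  Stage 1: F_1 = 10^(1.02/10) = 1.265, G_1 = 10^(21.0/10) = 125.9
  Stage 2: F_2 = 10^(4.49/10) = 2.812, G_2 = 10^(18.9/10) = 77.62
  Stage 3: F_3 = 10^(0.455/10) = 1.110, G_3 = 10^(−0.455/10) = 0.9005
  Stage 4: F_4 = 10^(8.19/10) = 6.592, G_4 = 10^(−7.04/10) = 0.1977
Friis cascade:
  F = 1.265 + (2.812 − 1)/125.9 + (1.110 − 1)/9772 + (6.592 − 1)/8800 = 1.280
NF = 10 log₁₀(1.280) = 1.07 dB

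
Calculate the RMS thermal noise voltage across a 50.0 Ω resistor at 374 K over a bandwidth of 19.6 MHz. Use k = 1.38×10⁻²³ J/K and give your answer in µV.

4.50 µV

V_n = √(4kTRB)
4kTRB = 4 × 1.38×10⁻²³ × 374 × 5.00×10¹ × 1.96×10⁷ = 2.02×10⁻¹¹ V²
V_n = √(2.02×10⁻¹¹) = 4.50×10⁻⁶ V = 4.50 µV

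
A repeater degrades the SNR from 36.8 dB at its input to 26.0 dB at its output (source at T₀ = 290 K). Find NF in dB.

10.8 dB

NF (dB) = SNR_in(dB) − SNR_out(dB) when the source is at T₀
NF = 36.8 − 26.0 = 10.8 dB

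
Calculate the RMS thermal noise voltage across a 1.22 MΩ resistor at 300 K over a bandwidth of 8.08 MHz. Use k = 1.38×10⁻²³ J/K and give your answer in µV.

404 µV

V_n = √(4kTRB)
4kTRB = 4 × 1.38×10⁻²³ × 300 × 1.22×10⁶ × 8.08×10⁶ = 1.63×10⁻⁷ V²
V_n = √(1.63×10⁻⁷) = 4.04×10⁻⁴ V = 404 µV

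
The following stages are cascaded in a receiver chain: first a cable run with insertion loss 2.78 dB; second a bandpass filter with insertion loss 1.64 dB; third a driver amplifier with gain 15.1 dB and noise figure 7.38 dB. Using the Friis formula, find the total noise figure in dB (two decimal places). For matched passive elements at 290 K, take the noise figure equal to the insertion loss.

Convert to linear (a loss of L dB is a gain of −L dB): F_i = 10^(NF_i/10), G_i = 10^(G_i,dB/10)
  Stage 1: F_1 = 10^(2.78/10) = 1.897, G_1 = 10^(−2.78/10) = 0.5272
  Stage 2: F_2 = 10^(1.64/10) = 1.459, G_2 = 10^(−1.64/10) = 0.6855
  Stage 3: F_3 = 10^(7.38/10) = 5.470, G_3 = 10^(15.1/10) = 32.36
Friis cascade:
  F = 1.897 + (1.459 − 1)/0.5272 + (5.470 − 1)/0.3614 = 15.14
NF = 10 log₁₀(15.14) = 11.80 dB

11.80 dB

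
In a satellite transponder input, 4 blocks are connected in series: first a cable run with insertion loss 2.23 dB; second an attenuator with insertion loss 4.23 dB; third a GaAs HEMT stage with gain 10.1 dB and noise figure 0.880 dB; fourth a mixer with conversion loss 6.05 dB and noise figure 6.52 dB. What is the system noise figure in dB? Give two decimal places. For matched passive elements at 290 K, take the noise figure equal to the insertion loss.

Convert to linear (a loss of L dB is a gain of −L dB): F_i = 10^(NF_i/10), G_i = 10^(G_i,dB/10)
  Stage 1: F_1 = 10^(2.23/10) = 1.671, G_1 = 10^(−2.23/10) = 0.5984
  Stage 2: F_2 = 10^(4.23/10) = 2.649, G_2 = 10^(−4.23/10) = 0.3776
  Stage 3: F_3 = 10^(0.880/10) = 1.225, G_3 = 10^(10.1/10) = 10.23
  Stage 4: F_4 = 10^(6.52/10) = 4.487, G_4 = 10^(−6.05/10) = 0.2483
Friis cascade:
  F = 1.671 + (2.649 − 1)/0.5984 + (1.225 − 1)/0.2259 + (4.487 − 1)/2.312 = 6.928
NF = 10 log₁₀(6.928) = 8.41 dB

8.41 dB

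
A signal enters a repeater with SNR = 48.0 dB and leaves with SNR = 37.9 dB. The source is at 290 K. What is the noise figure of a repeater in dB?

10.1 dB

NF (dB) = SNR_in(dB) − SNR_out(dB) when the source is at T₀
NF = 48.0 − 37.9 = 10.1 dB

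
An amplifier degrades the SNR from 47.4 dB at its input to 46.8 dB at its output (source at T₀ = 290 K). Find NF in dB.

0.6 dB

NF (dB) = SNR_in(dB) − SNR_out(dB) when the source is at T₀
NF = 47.4 − 46.8 = 0.6 dB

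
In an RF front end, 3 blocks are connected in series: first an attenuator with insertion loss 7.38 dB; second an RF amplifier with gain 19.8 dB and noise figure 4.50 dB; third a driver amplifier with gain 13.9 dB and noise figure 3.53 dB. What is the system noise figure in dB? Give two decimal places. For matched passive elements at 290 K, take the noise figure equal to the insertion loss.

11.90 dB

Convert to linear (a loss of L dB is a gain of −L dB): F_i = 10^(NF_i/10), G_i = 10^(G_i,dB/10)
  Stage 1: F_1 = 10^(7.38/10) = 5.470, G_1 = 10^(−7.38/10) = 0.1828
  Stage 2: F_2 = 10^(4.50/10) = 2.818, G_2 = 10^(19.8/10) = 95.50
  Stage 3: F_3 = 10^(3.53/10) = 2.254, G_3 = 10^(13.9/10) = 24.55
Friis cascade:
  F = 5.470 + (2.818 − 1)/0.1828 + (2.254 − 1)/17.46 = 15.49
NF = 10 log₁₀(15.49) = 11.90 dB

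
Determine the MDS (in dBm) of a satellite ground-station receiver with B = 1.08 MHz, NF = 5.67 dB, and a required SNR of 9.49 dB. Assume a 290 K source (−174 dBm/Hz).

Sensitivity = −174 + 10 log₁₀(B) + NF + SNR_min
= −174 + 60.33 + 5.67 + 9.49
= −98.51 dBm → −98.5 dBm

−98.5 dBm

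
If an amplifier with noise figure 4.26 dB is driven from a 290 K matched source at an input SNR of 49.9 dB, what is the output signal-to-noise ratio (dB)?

45.64 dB

By definition F = SNR_in/SNR_out, so in dB: SNR_out = SNR_in − NF
SNR_out = 49.9 − 4.26 = 45.64 dB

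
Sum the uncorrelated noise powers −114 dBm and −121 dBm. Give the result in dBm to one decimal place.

−113.2 dBm

Convert to linear, add, convert back:
P₁ = 3.98×10⁻¹⁵ W, P₂ = 7.94×10⁻¹⁶ W
P_tot = 4.78×10⁻¹⁵ W → 10 log₁₀(P_tot / 10⁻³) = −113.2 dBm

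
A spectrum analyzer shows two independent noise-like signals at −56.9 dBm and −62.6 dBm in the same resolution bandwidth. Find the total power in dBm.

−55.9 dBm

Convert to linear, add, convert back:
P₁ = 2.04×10⁻⁹ W, P₂ = 5.50×10⁻¹⁰ W
P_tot = 2.59×10⁻⁹ W → 10 log₁₀(P_tot / 10⁻³) = −55.9 dBm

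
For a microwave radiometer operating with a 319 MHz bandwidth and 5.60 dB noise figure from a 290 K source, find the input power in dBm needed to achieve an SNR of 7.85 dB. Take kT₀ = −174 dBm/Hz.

−75.5 dBm

Sensitivity = −174 + 10 log₁₀(B) + NF + SNR_min
= −174 + 85.04 + 5.60 + 7.85
= −75.51 dBm → −75.5 dBm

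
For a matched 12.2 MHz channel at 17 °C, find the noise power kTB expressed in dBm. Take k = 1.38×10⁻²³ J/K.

T = 17 °C + 273.15 = 290.15 K
P_n = kTB = 1.38×10⁻²³ × 290.15 × 1.22×10⁷ = 4.88×10⁻¹⁴ W
In dBm: 10 log₁₀(4.88×10⁻¹⁴ / 10⁻³) = −103.1 dBm

−103.1 dBm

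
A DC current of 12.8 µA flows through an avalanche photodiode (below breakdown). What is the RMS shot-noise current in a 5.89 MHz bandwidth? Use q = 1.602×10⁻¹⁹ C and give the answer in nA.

4.91 nA

I_n = √(2qI·B)
2qI·B = 2 × 1.602×10⁻¹⁹ × 1.28×10⁻⁵ × 5.89×10⁶ = 2.42×10⁻¹⁷ A²
I_n = √(2.42×10⁻¹⁷) = 4.91×10⁻⁹ A = 4.91 nA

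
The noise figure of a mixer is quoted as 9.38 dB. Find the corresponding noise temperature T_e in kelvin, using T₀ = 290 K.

2224 K

F = 10^(9.38/10) = 8.66962
T_e = (F − 1)·T₀ = (8.66962 − 1) × 290 = 2224 K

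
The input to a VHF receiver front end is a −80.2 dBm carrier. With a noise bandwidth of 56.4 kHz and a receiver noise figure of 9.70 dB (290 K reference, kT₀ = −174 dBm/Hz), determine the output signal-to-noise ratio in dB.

36.6 dB

Noise floor: N = −174 + 10 log₁₀(B) + NF
10 log₁₀(5.64×10⁴) = 47.51 dB
N = −174 + 47.51 + 9.70 = −116.79 dBm
SNR = P_sig − N = −80.2 − (−116.79) = 36.59 dB → 36.6 dB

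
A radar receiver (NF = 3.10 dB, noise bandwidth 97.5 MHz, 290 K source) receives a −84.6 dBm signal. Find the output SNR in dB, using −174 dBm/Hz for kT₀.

6.4 dB

Noise floor: N = −174 + 10 log₁₀(B) + NF
10 log₁₀(9.75×10⁷) = 79.89 dB
N = −174 + 79.89 + 3.10 = −91.01 dBm
SNR = P_sig − N = −84.6 − (−91.01) = 6.41 dB → 6.4 dB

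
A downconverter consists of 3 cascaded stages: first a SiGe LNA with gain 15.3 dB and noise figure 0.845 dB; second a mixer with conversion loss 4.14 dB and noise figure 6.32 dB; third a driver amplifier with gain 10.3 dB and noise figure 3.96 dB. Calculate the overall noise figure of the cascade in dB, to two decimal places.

Convert to linear (a loss of L dB is a gain of −L dB): F_i = 10^(NF_i/10), G_i = 10^(G_i,dB/10)
  Stage 1: F_1 = 10^(0.845/10) = 1.215, G_1 = 10^(15.3/10) = 33.88
  Stage 2: F_2 = 10^(6.32/10) = 4.285, G_2 = 10^(−4.14/10) = 0.3855
  Stage 3: F_3 = 10^(3.96/10) = 2.489, G_3 = 10^(10.3/10) = 10.72
Friis cascade:
  F = 1.215 + (4.285 − 1)/33.88 + (2.489 − 1)/13.06 = 1.426
NF = 10 log₁₀(1.426) = 1.54 dB

1.54 dB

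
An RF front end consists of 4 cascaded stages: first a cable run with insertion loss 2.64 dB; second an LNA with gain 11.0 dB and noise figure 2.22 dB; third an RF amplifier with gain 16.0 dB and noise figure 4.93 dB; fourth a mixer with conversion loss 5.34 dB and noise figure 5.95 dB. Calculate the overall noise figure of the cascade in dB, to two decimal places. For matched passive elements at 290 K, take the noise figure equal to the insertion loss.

5.29 dB

Convert to linear (a loss of L dB is a gain of −L dB): F_i = 10^(NF_i/10), G_i = 10^(G_i,dB/10)
  Stage 1: F_1 = 10^(2.64/10) = 1.837, G_1 = 10^(−2.64/10) = 0.5445
  Stage 2: F_2 = 10^(2.22/10) = 1.667, G_2 = 10^(11.0/10) = 12.59
  Stage 3: F_3 = 10^(4.93/10) = 3.112, G_3 = 10^(16.0/10) = 39.81
  Stage 4: F_4 = 10^(5.95/10) = 3.936, G_4 = 10^(−5.34/10) = 0.2924
Friis cascade:
  F = 1.837 + (1.667 − 1)/0.5445 + (3.112 − 1)/6.855 + (3.936 − 1)/272.9 = 3.381
NF = 10 log₁₀(3.381) = 5.29 dB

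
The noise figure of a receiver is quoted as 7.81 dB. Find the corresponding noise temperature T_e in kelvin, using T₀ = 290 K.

1461 K

F = 10^(7.81/10) = 6.03949
T_e = (F − 1)·T₀ = (6.03949 − 1) × 290 = 1461 K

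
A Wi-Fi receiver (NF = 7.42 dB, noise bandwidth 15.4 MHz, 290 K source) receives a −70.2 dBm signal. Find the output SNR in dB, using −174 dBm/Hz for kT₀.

24.5 dB

Noise floor: N = −174 + 10 log₁₀(B) + NF
10 log₁₀(1.54×10⁷) = 71.88 dB
N = −174 + 71.88 + 7.42 = −94.70 dBm
SNR = P_sig − N = −70.2 − (−94.70) = 24.50 dB → 24.5 dB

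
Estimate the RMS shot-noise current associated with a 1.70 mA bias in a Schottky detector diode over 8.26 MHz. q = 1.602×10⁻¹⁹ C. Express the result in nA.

I_n = √(2qI·B)
2qI·B = 2 × 1.602×10⁻¹⁹ × 1.70×10⁻³ × 8.26×10⁶ = 4.50×10⁻¹⁵ A²
I_n = √(4.50×10⁻¹⁵) = 6.71×10⁻⁸ A = 67.1 nA

67.1 nA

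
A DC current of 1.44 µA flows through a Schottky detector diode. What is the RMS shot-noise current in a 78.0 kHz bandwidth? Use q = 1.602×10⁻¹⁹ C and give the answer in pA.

190 pA

I_n = √(2qI·B)
2qI·B = 2 × 1.602×10⁻¹⁹ × 1.44×10⁻⁶ × 7.80×10⁴ = 3.60×10⁻²⁰ A²
I_n = √(3.60×10⁻²⁰) = 1.90×10⁻¹⁰ A = 190 pA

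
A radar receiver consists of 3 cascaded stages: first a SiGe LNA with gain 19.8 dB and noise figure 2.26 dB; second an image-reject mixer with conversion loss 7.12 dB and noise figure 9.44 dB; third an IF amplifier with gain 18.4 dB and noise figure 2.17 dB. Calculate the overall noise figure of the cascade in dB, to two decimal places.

2.55 dB

Convert to linear (a loss of L dB is a gain of −L dB): F_i = 10^(NF_i/10), G_i = 10^(G_i,dB/10)
  Stage 1: F_1 = 10^(2.26/10) = 1.683, G_1 = 10^(19.8/10) = 95.50
  Stage 2: F_2 = 10^(9.44/10) = 8.790, G_2 = 10^(−7.12/10) = 0.1941
  Stage 3: F_3 = 10^(2.17/10) = 1.648, G_3 = 10^(18.4/10) = 69.18
Friis cascade:
  F = 1.683 + (8.790 − 1)/95.50 + (1.648 − 1)/18.54 = 1.799
NF = 10 log₁₀(1.799) = 2.55 dB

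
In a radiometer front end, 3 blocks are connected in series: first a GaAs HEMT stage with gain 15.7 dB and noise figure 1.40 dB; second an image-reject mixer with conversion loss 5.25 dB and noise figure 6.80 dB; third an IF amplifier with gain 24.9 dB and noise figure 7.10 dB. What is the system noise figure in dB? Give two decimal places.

2.68 dB

Convert to linear (a loss of L dB is a gain of −L dB): F_i = 10^(NF_i/10), G_i = 10^(G_i,dB/10)
  Stage 1: F_1 = 10^(1.40/10) = 1.380, G_1 = 10^(15.7/10) = 37.15
  Stage 2: F_2 = 10^(6.80/10) = 4.786, G_2 = 10^(−5.25/10) = 0.2985
  Stage 3: F_3 = 10^(7.10/10) = 5.129, G_3 = 10^(24.9/10) = 309.0
Friis cascade:
  F = 1.380 + (4.786 − 1)/37.15 + (5.129 − 1)/11.09 = 1.855
NF = 10 log₁₀(1.855) = 2.68 dB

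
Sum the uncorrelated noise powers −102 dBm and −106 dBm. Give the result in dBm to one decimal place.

Convert to linear, add, convert back:
P₁ = 6.31×10⁻¹⁴ W, P₂ = 2.51×10⁻¹⁴ W
P_tot = 8.82×10⁻¹⁴ W → 10 log₁₀(P_tot / 10⁻³) = −100.5 dBm

−100.5 dBm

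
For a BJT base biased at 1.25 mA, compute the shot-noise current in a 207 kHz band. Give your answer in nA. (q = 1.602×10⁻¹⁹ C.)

9.11 nA

I_n = √(2qI·B)
2qI·B = 2 × 1.602×10⁻¹⁹ × 1.25×10⁻³ × 2.07×10⁵ = 8.29×10⁻¹⁷ A²
I_n = √(8.29×10⁻¹⁷) = 9.11×10⁻⁹ A = 9.11 nA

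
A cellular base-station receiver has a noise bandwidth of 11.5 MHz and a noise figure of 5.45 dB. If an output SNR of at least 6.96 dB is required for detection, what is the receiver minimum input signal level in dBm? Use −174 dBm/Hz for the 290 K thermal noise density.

−91.0 dBm

Sensitivity = −174 + 10 log₁₀(B) + NF + SNR_min
= −174 + 70.61 + 5.45 + 6.96
= −90.98 dBm → −91.0 dBm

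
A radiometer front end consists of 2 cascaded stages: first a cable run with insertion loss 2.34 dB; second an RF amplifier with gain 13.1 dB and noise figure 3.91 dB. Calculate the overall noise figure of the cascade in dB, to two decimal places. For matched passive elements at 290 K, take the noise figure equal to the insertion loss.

6.25 dB

Convert to linear (a loss of L dB is a gain of −L dB): F_i = 10^(NF_i/10), G_i = 10^(G_i,dB/10)
  Stage 1: F_1 = 10^(2.34/10) = 1.714, G_1 = 10^(−2.34/10) = 0.5834
  Stage 2: F_2 = 10^(3.91/10) = 2.460, G_2 = 10^(13.1/10) = 20.42
Friis cascade:
  F = 1.714 + (2.460 − 1)/0.5834 = 4.217
NF = 10 log₁₀(4.217) = 6.25 dB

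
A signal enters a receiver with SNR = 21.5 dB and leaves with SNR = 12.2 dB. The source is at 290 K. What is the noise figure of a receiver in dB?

9.3 dB

NF (dB) = SNR_in(dB) − SNR_out(dB) when the source is at T₀
NF = 21.5 − 12.2 = 9.3 dB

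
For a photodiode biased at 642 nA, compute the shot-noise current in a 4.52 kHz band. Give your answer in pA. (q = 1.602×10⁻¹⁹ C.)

I_n = √(2qI·B)
2qI·B = 2 × 1.602×10⁻¹⁹ × 6.42×10⁻⁷ × 4.52×10³ = 9.30×10⁻²² A²
I_n = √(9.30×10⁻²²) = 3.05×10⁻¹¹ A = 30.5 pA

30.5 pA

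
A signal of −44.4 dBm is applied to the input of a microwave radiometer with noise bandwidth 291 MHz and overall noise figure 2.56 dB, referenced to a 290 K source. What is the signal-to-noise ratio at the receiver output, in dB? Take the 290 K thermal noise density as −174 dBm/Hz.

42.4 dB

Noise floor: N = −174 + 10 log₁₀(B) + NF
10 log₁₀(2.91×10⁸) = 84.64 dB
N = −174 + 84.64 + 2.56 = −86.80 dBm
SNR = P_sig − N = −44.4 − (−86.80) = 42.40 dB → 42.4 dB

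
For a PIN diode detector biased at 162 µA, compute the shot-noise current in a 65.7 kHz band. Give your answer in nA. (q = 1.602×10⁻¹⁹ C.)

I_n = √(2qI·B)
2qI·B = 2 × 1.602×10⁻¹⁹ × 1.62×10⁻⁴ × 6.57×10⁴ = 3.41×10⁻¹⁸ A²
I_n = √(3.41×10⁻¹⁸) = 1.85×10⁻⁹ A = 1.85 nA

1.85 nA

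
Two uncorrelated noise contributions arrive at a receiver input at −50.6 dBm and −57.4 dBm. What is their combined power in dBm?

−49.8 dBm

Convert to linear, add, convert back:
P₁ = 8.71×10⁻⁹ W, P₂ = 1.82×10⁻⁹ W
P_tot = 1.05×10⁻⁸ W → 10 log₁₀(P_tot / 10⁻³) = −49.8 dBm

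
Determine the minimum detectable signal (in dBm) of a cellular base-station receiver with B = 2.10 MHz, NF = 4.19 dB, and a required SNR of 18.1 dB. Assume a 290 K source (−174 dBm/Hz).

Sensitivity = −174 + 10 log₁₀(B) + NF + SNR_min
= −174 + 63.22 + 4.19 + 18.1
= −88.49 dBm → −88.5 dBm

−88.5 dBm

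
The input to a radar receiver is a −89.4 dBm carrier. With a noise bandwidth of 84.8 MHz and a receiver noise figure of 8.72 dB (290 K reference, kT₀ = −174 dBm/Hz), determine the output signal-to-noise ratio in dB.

Noise floor: N = −174 + 10 log₁₀(B) + NF
10 log₁₀(8.48×10⁷) = 79.28 dB
N = −174 + 79.28 + 8.72 = −86.00 dBm
SNR = P_sig − N = −89.4 − (−86.00) = −3.40 dB → −3.4 dB

−3.4 dB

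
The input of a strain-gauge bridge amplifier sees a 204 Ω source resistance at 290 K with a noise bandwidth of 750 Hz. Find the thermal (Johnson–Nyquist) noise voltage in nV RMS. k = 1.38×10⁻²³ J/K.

V_n = √(4kTRB)
4kTRB = 4 × 1.38×10⁻²³ × 290 × 2.04×10² × 7.50×10² = 2.45×10⁻¹⁵ V²
V_n = √(2.45×10⁻¹⁵) = 4.95×10⁻⁸ V = 49.5 nV

49.5 nV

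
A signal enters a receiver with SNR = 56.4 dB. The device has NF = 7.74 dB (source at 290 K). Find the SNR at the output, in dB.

48.66 dB

By definition F = SNR_in/SNR_out, so in dB: SNR_out = SNR_in − NF
SNR_out = 56.4 − 7.74 = 48.66 dB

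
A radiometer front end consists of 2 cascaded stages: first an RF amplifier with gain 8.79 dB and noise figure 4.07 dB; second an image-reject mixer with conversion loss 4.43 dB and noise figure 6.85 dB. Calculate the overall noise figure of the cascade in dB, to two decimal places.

Convert to linear (a loss of L dB is a gain of −L dB): F_i = 10^(NF_i/10), G_i = 10^(G_i,dB/10)
  Stage 1: F_1 = 10^(4.07/10) = 2.553, G_1 = 10^(8.79/10) = 7.568
  Stage 2: F_2 = 10^(6.85/10) = 4.842, G_2 = 10^(−4.43/10) = 0.3606
Friis cascade:
  F = 2.553 + (4.842 − 1)/7.568 = 3.060
NF = 10 log₁₀(3.060) = 4.86 dB

4.86 dB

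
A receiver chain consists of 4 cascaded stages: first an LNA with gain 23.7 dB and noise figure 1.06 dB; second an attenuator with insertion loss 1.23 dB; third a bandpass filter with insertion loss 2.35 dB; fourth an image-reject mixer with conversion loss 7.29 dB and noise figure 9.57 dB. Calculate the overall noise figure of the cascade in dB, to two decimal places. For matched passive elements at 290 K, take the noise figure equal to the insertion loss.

1.34 dB

Convert to linear (a loss of L dB is a gain of −L dB): F_i = 10^(NF_i/10), G_i = 10^(G_i,dB/10)
  Stage 1: F_1 = 10^(1.06/10) = 1.276, G_1 = 10^(23.7/10) = 234.4
  Stage 2: F_2 = 10^(1.23/10) = 1.327, G_2 = 10^(−1.23/10) = 0.7534
  Stage 3: F_3 = 10^(2.35/10) = 1.718, G_3 = 10^(−2.35/10) = 0.5821
  Stage 4: F_4 = 10^(9.57/10) = 9.057, G_4 = 10^(−7.29/10) = 0.1866
Friis cascade:
  F = 1.276 + (1.327 − 1)/234.4 + (1.718 − 1)/176.6 + (9.057 − 1)/102.8 = 1.360
NF = 10 log₁₀(1.360) = 1.34 dB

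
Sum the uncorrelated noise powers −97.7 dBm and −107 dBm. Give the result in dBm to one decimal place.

Convert to linear, add, convert back:
P₁ = 1.70×10⁻¹³ W, P₂ = 2.00×10⁻¹⁴ W
P_tot = 1.90×10⁻¹³ W → 10 log₁₀(P_tot / 10⁻³) = −97.2 dBm

−97.2 dBm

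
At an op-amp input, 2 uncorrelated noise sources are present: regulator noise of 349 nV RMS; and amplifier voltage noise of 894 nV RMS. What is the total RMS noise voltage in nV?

960 nV

Uncorrelated sources add in power (mean-square): V_tot = √(ΣV_i²)
V_tot = √[(3.49×10⁻⁷)² + (8.94×10⁻⁷)²] = 9.60×10⁻⁷ V = 960 nV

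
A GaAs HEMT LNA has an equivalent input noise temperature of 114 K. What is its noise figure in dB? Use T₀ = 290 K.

F = 1 + T_e/T₀ = 1 + 114/290 = 1.3931
NF = 10 log₁₀(1.3931) = 1.44 dB

1.44 dB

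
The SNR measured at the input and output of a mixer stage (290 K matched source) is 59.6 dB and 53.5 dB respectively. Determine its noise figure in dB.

6.1 dB

NF (dB) = SNR_in(dB) − SNR_out(dB) when the source is at T₀
NF = 59.6 − 53.5 = 6.1 dB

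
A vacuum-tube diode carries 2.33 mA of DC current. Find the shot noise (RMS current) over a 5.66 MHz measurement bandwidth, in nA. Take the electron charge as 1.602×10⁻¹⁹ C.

I_n = √(2qI·B)
2qI·B = 2 × 1.602×10⁻¹⁹ × 2.33×10⁻³ × 5.66×10⁶ = 4.23×10⁻¹⁵ A²
I_n = √(4.23×10⁻¹⁵) = 6.50×10⁻⁸ A = 65.0 nA

65.0 nA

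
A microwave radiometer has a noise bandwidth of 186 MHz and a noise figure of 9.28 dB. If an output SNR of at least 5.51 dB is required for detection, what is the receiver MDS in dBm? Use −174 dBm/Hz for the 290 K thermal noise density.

Sensitivity = −174 + 10 log₁₀(B) + NF + SNR_min
= −174 + 82.7 + 9.28 + 5.51
= −76.51 dBm → −76.5 dBm

−76.5 dBm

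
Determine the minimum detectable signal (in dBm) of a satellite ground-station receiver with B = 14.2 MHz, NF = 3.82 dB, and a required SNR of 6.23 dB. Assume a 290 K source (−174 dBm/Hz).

Sensitivity = −174 + 10 log₁₀(B) + NF + SNR_min
= −174 + 71.52 + 3.82 + 6.23
= −92.43 dBm → −92.4 dBm

−92.4 dBm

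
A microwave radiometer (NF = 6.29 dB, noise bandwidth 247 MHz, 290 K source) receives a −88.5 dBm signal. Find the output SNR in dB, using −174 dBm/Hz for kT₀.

−4.7 dB

Noise floor: N = −174 + 10 log₁₀(B) + NF
10 log₁₀(2.47×10⁸) = 83.93 dB
N = −174 + 83.93 + 6.29 = −83.78 dBm
SNR = P_sig − N = −88.5 − (−83.78) = −4.72 dB → −4.7 dB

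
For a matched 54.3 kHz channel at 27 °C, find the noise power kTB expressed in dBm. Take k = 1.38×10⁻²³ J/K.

−126.5 dBm

T = 27 °C + 273.15 = 300.15 K
P_n = kTB = 1.38×10⁻²³ × 300.15 × 5.43×10⁴ = 2.25×10⁻¹⁶ W
In dBm: 10 log₁₀(2.25×10⁻¹⁶ / 10⁻³) = −126.5 dBm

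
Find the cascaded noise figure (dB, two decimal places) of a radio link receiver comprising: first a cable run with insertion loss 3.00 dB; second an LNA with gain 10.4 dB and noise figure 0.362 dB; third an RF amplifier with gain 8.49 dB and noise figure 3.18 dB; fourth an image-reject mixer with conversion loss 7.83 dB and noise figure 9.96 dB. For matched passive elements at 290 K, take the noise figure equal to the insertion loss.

4.14 dB

Convert to linear (a loss of L dB is a gain of −L dB): F_i = 10^(NF_i/10), G_i = 10^(G_i,dB/10)
  Stage 1: F_1 = 10^(3.00/10) = 1.995, G_1 = 10^(−3.00/10) = 0.5012
  Stage 2: F_2 = 10^(0.362/10) = 1.087, G_2 = 10^(10.4/10) = 10.96
  Stage 3: F_3 = 10^(3.18/10) = 2.080, G_3 = 10^(8.49/10) = 7.063
  Stage 4: F_4 = 10^(9.96/10) = 9.908, G_4 = 10^(−7.83/10) = 0.1648
Friis cascade:
  F = 1.995 + (1.087 − 1)/0.5012 + (2.080 − 1)/5.495 + (9.908 − 1)/38.82 = 2.595
NF = 10 log₁₀(2.595) = 4.14 dB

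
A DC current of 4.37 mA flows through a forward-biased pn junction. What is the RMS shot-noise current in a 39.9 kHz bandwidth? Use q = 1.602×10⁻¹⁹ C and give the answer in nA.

7.47 nA

I_n = √(2qI·B)
2qI·B = 2 × 1.602×10⁻¹⁹ × 4.37×10⁻³ × 3.99×10⁴ = 5.59×10⁻¹⁷ A²
I_n = √(5.59×10⁻¹⁷) = 7.47×10⁻⁹ A = 7.47 nA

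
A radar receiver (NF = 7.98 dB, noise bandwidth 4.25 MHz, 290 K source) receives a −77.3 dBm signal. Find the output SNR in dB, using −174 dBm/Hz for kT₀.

Noise floor: N = −174 + 10 log₁₀(B) + NF
10 log₁₀(4.25×10⁶) = 66.28 dB
N = −174 + 66.28 + 7.98 = −99.74 dBm
SNR = P_sig − N = −77.3 − (−99.74) = 22.44 dB → 22.4 dB

22.4 dB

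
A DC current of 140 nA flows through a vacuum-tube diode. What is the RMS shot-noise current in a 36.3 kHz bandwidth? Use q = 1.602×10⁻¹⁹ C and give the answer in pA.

I_n = √(2qI·B)
2qI·B = 2 × 1.602×10⁻¹⁹ × 1.40×10⁻⁷ × 3.63×10⁴ = 1.63×10⁻²¹ A²
I_n = √(1.63×10⁻²¹) = 4.04×10⁻¹¹ A = 40.4 pA

40.4 pA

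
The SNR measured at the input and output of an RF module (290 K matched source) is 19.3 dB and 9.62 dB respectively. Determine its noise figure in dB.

9.68 dB

NF (dB) = SNR_in(dB) − SNR_out(dB) when the source is at T₀
NF = 19.3 − 9.62 = 9.68 dB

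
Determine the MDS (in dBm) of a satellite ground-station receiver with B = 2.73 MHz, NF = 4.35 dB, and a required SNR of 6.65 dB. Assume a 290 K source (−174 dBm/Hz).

Sensitivity = −174 + 10 log₁₀(B) + NF + SNR_min
= −174 + 64.36 + 4.35 + 6.65
= −98.64 dBm → −98.6 dBm

−98.6 dBm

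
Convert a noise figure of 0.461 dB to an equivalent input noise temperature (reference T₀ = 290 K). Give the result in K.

32.5 K

F = 10^(0.461/10) = 1.11199
T_e = (F − 1)·T₀ = (1.11199 − 1) × 290 = 32.5 K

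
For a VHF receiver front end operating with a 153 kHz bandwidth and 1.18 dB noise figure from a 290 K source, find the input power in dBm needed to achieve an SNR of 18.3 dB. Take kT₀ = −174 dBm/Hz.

Sensitivity = −174 + 10 log₁₀(B) + NF + SNR_min
= −174 + 51.85 + 1.18 + 18.3
= −102.67 dBm → −102.7 dBm

−102.7 dBm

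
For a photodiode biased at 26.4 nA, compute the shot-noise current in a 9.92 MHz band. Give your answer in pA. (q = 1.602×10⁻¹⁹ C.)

I_n = √(2qI·B)
2qI·B = 2 × 1.602×10⁻¹⁹ × 2.64×10⁻⁸ × 9.92×10⁶ = 8.39×10⁻²⁰ A²
I_n = √(8.39×10⁻²⁰) = 2.90×10⁻¹⁰ A = 290 pA

290 pA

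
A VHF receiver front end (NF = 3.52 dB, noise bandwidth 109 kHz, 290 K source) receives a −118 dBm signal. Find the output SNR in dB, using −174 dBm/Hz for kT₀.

Noise floor: N = −174 + 10 log₁₀(B) + NF
10 log₁₀(1.09×10⁵) = 50.37 dB
N = −174 + 50.37 + 3.52 = −120.11 dBm
SNR = P_sig − N = −118 − (−120.11) = 2.11 dB → 2.1 dB

2.1 dB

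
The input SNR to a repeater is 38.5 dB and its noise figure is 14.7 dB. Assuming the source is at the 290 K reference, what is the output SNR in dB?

23.8 dB

By definition F = SNR_in/SNR_out, so in dB: SNR_out = SNR_in − NF
SNR_out = 38.5 − 14.7 = 23.8 dB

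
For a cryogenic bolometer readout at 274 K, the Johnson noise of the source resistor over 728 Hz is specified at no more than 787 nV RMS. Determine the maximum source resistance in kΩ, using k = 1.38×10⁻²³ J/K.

56.3 kΩ

Johnson–Nyquist: V_n = √(4kTRB) ⇒ R = V_n² / (4kTB)
4kTB = 4 × 1.38×10⁻²³ × 274 × 7.28×10² = 1.10×10⁻¹⁷
R = (7.87×10⁻⁷)² / 1.10×10⁻¹⁷ = 5.63×10⁴ Ω = 56.3 kΩ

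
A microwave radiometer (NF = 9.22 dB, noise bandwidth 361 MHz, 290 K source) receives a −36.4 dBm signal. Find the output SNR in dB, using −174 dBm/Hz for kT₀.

42.8 dB

Noise floor: N = −174 + 10 log₁₀(B) + NF
10 log₁₀(3.61×10⁸) = 85.58 dB
N = −174 + 85.58 + 9.22 = −79.20 dBm
SNR = P_sig − N = −36.4 − (−79.20) = 42.80 dB → 42.8 dB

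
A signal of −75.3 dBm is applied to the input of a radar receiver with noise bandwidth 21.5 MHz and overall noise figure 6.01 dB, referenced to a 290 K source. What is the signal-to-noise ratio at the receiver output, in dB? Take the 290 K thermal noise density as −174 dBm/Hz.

Noise floor: N = −174 + 10 log₁₀(B) + NF
10 log₁₀(2.15×10⁷) = 73.32 dB
N = −174 + 73.32 + 6.01 = −94.67 dBm
SNR = P_sig − N = −75.3 − (−94.67) = 19.37 dB → 19.4 dB

19.4 dB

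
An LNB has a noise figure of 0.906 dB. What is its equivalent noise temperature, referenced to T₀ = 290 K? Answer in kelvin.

F = 10^(0.906/10) = 1.23197
T_e = (F − 1)·T₀ = (1.23197 − 1) × 290 = 67.3 K

67.3 K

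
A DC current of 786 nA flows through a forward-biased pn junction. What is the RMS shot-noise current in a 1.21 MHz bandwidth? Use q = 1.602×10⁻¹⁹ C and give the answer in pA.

552 pA

I_n = √(2qI·B)
2qI·B = 2 × 1.602×10⁻¹⁹ × 7.86×10⁻⁷ × 1.21×10⁶ = 3.05×10⁻¹⁹ A²
I_n = √(3.05×10⁻¹⁹) = 5.52×10⁻¹⁰ A = 552 pA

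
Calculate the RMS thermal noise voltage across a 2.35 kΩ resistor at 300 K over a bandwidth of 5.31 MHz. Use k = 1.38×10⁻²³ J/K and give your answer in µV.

V_n = √(4kTRB)
4kTRB = 4 × 1.38×10⁻²³ × 300 × 2.35×10³ × 5.31×10⁶ = 2.07×10⁻¹⁰ V²
V_n = √(2.07×10⁻¹⁰) = 1.44×10⁻⁵ V = 14.4 µV

14.4 µV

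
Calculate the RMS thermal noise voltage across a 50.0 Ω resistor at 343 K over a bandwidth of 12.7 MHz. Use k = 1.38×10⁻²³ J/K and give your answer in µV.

3.47 µV

V_n = √(4kTRB)
4kTRB = 4 × 1.38×10⁻²³ × 343 × 5.00×10¹ × 1.27×10⁷ = 1.20×10⁻¹¹ V²
V_n = √(1.20×10⁻¹¹) = 3.47×10⁻⁶ V = 3.47 µV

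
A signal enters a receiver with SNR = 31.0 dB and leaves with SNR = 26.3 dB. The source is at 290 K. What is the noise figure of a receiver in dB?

NF (dB) = SNR_in(dB) − SNR_out(dB) when the source is at T₀
NF = 31.0 − 26.3 = 4.7 dB

4.7 dB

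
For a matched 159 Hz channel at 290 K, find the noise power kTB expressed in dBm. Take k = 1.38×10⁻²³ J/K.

−152.0 dBm

P_n = kTB = 1.38×10⁻²³ × 290 × 1.59×10² = 6.36×10⁻¹⁹ W
In dBm: 10 log₁₀(6.36×10⁻¹⁹ / 10⁻³) = −152.0 dBm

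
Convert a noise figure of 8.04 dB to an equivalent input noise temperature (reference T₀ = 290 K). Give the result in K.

F = 10^(8.04/10) = 6.36796
T_e = (F − 1)·T₀ = (6.36796 − 1) × 290 = 1557 K

1557 K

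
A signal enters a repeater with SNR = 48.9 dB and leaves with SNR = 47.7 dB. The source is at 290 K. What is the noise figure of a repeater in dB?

1.2 dB

NF (dB) = SNR_in(dB) − SNR_out(dB) when the source is at T₀
NF = 48.9 − 47.7 = 1.2 dB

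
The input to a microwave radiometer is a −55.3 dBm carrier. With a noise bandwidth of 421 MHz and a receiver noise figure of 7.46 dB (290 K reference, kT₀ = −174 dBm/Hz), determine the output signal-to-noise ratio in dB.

25.0 dB

Noise floor: N = −174 + 10 log₁₀(B) + NF
10 log₁₀(4.21×10⁸) = 86.24 dB
N = −174 + 86.24 + 7.46 = −80.30 dBm
SNR = P_sig − N = −55.3 − (−80.30) = 25.00 dB → 25.0 dB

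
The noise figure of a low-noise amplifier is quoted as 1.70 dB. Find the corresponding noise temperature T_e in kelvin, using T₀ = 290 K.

139 K

F = 10^(1.70/10) = 1.47911
T_e = (F − 1)·T₀ = (1.47911 − 1) × 290 = 139 K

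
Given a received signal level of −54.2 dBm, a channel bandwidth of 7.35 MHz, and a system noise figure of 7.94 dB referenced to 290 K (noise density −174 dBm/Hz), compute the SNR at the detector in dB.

Noise floor: N = −174 + 10 log₁₀(B) + NF
10 log₁₀(7.35×10⁶) = 68.66 dB
N = −174 + 68.66 + 7.94 = −97.40 dBm
SNR = P_sig − N = −54.2 − (−97.40) = 43.20 dB → 43.2 dB

43.2 dB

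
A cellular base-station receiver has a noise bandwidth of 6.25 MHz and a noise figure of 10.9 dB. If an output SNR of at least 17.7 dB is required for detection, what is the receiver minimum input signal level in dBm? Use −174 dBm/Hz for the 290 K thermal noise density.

Sensitivity = −174 + 10 log₁₀(B) + NF + SNR_min
= −174 + 67.96 + 10.9 + 17.7
= −77.44 dBm → −77.4 dBm

−77.4 dBm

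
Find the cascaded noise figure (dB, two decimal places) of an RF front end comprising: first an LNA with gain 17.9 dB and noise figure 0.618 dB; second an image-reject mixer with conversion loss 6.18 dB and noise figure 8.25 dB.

0.95 dB

Convert to linear (a loss of L dB is a gain of −L dB): F_i = 10^(NF_i/10), G_i = 10^(G_i,dB/10)
  Stage 1: F_1 = 10^(0.618/10) = 1.153, G_1 = 10^(17.9/10) = 61.66
  Stage 2: F_2 = 10^(8.25/10) = 6.683, G_2 = 10^(−6.18/10) = 0.2410
Friis cascade:
  F = 1.153 + (6.683 − 1)/61.66 = 1.245
NF = 10 log₁₀(1.245) = 0.95 dB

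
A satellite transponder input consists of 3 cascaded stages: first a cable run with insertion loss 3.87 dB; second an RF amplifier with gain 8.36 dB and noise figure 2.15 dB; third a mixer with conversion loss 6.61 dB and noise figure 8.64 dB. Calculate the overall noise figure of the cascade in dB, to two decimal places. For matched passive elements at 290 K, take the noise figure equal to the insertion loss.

Convert to linear (a loss of L dB is a gain of −L dB): F_i = 10^(NF_i/10), G_i = 10^(G_i,dB/10)
  Stage 1: F_1 = 10^(3.87/10) = 2.438, G_1 = 10^(−3.87/10) = 0.4102
  Stage 2: F_2 = 10^(2.15/10) = 1.641, G_2 = 10^(8.36/10) = 6.855
  Stage 3: F_3 = 10^(8.64/10) = 7.311, G_3 = 10^(−6.61/10) = 0.2183
Friis cascade:
  F = 2.438 + (1.641 − 1)/0.4102 + (7.311 − 1)/2.812 = 6.244
NF = 10 log₁₀(6.244) = 7.95 dB

7.95 dB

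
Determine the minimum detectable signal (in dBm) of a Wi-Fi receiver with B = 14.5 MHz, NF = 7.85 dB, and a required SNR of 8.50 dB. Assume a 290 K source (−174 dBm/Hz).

Sensitivity = −174 + 10 log₁₀(B) + NF + SNR_min
= −174 + 71.61 + 7.85 + 8.50
= −86.04 dBm → −86.0 dBm

−86.0 dBm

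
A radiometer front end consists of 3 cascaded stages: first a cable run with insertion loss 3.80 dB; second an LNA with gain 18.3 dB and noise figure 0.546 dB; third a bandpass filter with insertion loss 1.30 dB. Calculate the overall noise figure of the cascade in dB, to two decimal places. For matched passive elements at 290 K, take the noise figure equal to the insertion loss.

Convert to linear (a loss of L dB is a gain of −L dB): F_i = 10^(NF_i/10), G_i = 10^(G_i,dB/10)
  Stage 1: F_1 = 10^(3.80/10) = 2.399, G_1 = 10^(−3.80/10) = 0.4169
  Stage 2: F_2 = 10^(0.546/10) = 1.134, G_2 = 10^(18.3/10) = 67.61
  Stage 3: F_3 = 10^(1.30/10) = 1.349, G_3 = 10^(−1.30/10) = 0.7413
Friis cascade:
  F = 2.399 + (1.134 − 1)/0.4169 + (1.349 − 1)/28.18 = 2.733
NF = 10 log₁₀(2.733) = 4.37 dB

4.37 dB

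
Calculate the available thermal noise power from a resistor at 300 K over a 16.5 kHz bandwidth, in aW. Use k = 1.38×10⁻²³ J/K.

P_n = kTB = 1.38×10⁻²³ × 300 × 1.65×10⁴ = 6.83×10⁻¹⁷ W = 68.3 aW

68.3 aW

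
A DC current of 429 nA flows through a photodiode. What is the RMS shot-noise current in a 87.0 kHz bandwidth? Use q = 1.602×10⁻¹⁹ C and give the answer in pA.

109 pA

I_n = √(2qI·B)
2qI·B = 2 × 1.602×10⁻¹⁹ × 4.29×10⁻⁷ × 8.70×10⁴ = 1.20×10⁻²⁰ A²
I_n = √(1.20×10⁻²⁰) = 1.09×10⁻¹⁰ A = 109 pA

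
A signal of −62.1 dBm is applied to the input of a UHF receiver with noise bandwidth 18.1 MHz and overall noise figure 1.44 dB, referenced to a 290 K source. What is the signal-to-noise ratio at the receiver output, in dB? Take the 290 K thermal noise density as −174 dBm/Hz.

37.9 dB

Noise floor: N = −174 + 10 log₁₀(B) + NF
10 log₁₀(1.81×10⁷) = 72.58 dB
N = −174 + 72.58 + 1.44 = −99.98 dBm
SNR = P_sig − N = −62.1 − (−99.98) = 37.88 dB → 37.9 dB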